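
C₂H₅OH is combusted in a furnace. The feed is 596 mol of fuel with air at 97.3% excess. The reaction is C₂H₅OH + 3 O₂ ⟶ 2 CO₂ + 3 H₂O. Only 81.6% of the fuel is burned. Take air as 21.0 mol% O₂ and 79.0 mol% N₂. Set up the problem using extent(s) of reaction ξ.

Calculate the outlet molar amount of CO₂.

973 mol

Stoichiometric O₂ = 3 × 596 = 1788 mol; O₂ fed = 1788 × 1.973 = 3528 mol.
N₂ fed = 3528 × 79/21 = 13270 mol.
Fuel reacted = 0.816 × 596 → ξ = 486.3 mol.
Outlet (n = n₀ + ν ξ):
  C₂H₅OH: 596 − 1(486.3) = 109.7
  O₂: 3528 − 3(486.3) = 2069
  N₂: 13270 (inert)
  CO₂: 0 + 2(486.3) = 972.7
  H₂O: 0 + 3(486.3) = 1459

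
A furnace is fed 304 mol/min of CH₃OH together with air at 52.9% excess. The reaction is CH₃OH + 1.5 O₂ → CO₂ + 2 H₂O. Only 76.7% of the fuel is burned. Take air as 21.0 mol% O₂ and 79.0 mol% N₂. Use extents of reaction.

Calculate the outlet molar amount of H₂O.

466 mol/min

Stoichiometric O₂ = 1.5 × 304 = 456 mol/min; O₂ fed = 456 × 1.529 = 697.2 mol/min.
N₂ fed = 697.2 × 79/21 = 2623 mol/min.
Fuel reacted = 0.767 × 304 → ξ = 233.2 mol/min.
Outlet (n = n₀ + ν ξ):
  CH₃OH: 304 − 1(233.2) = 70.83
  O₂: 697.2 − 1.5(233.2) = 347.5
  N₂: 2623 (inert)
  CO₂: 0 + 1(233.2) = 233.2
  H₂O: 0 + 2(233.2) = 466.3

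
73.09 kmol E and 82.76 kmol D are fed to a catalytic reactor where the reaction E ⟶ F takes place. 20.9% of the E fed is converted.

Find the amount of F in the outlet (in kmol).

15.3 kmol

E reacted = 0.209 × 73.09 = 15.28 kmol; ν_E = −1, so ξ = 15.28/1 = 15.28 kmol.
Outlet amounts (n = n₀ + ν ξ):
  E: 73.09 − 1(15.28) = 57.81
  F: 0 + 1(15.28) = 15.28
  D: 82.76 (inert)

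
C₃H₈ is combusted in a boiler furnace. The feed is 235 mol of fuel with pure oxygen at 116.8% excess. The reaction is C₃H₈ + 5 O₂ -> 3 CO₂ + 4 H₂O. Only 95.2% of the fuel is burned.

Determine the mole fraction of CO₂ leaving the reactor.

0.223

Stoichiometric O₂ = 5 × 235 = 1175 mol; O₂ fed = 1175 × 2.168 = 2547 mol.
Fuel reacted = 0.952 × 235 → ξ = 223.7 mol.
Outlet (n = n₀ + ν ξ):
  C₃H₈: 235 − 1(223.7) = 11.28
  O₂: 2547 − 5(223.7) = 1429
  CO₂: 0 + 3(223.7) = 671.2
  H₂O: 0 + 4(223.7) = 894.9
Total out = 3006 mol; y_CO₂ = 671.2 / 3006 = 0.2233.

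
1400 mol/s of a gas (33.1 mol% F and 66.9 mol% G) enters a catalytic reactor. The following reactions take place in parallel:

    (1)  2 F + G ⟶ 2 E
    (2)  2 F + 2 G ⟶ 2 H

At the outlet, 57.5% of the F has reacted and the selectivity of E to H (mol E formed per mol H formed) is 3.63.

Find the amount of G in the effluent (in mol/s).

Conversion of F: F consumed = 0.575 × 463.4 = 266.5 mol/s = 2ξ₁ + 2ξ₂.
Selectivity: 2ξ₁ / (2ξ₂) = 3.63 → ξ₁ = 3.63 ξ₂.
Substitute: (2·3.63 + 2) ξ₂ = 266.5 → ξ₂ = 28.77 mol/s, ξ₁ = 104.5 mol/s.
Outlet amounts (n = n₀ + Σ ν·ξ):
  F: 463.4 − 2(104.5) − 2(28.77) = 196.9
  G: 936.6 − 1(104.5) − 2(28.77) = 774.6
  E: 0 + 2(104.5) = 208.9
  H: 0 + 2(28.77) = 57.55

775 mol/s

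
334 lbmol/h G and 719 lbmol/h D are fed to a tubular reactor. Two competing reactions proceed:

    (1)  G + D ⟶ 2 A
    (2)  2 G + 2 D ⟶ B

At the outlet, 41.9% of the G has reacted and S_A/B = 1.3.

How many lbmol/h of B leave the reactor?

52.8 lbmol/h

Conversion of G: G consumed = 0.419 × 334 = 139.9 lbmol/h = 1ξ₁ + 2ξ₂.
Selectivity: 2ξ₁ / (1ξ₂) = 1.3 → ξ₁ = 0.65 ξ₂.
Substitute: (1·0.65 + 2) ξ₂ = 139.9 → ξ₂ = 52.81 lbmol/h, ξ₁ = 34.33 lbmol/h.
Outlet amounts (n = n₀ + Σ ν·ξ):
  G: 334 − 1(34.33) − 2(52.81) = 194.1
  D: 719 − 1(34.33) − 2(52.81) = 579.1
  A: 0 + 2(34.33) = 68.65
  B: 0 + 1(52.81) = 52.81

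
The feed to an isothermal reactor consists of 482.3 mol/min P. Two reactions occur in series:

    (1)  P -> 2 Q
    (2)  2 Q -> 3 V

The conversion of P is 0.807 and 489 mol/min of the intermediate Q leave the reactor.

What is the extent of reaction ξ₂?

ξ₂ = 145 mol/min

Conversion of P: P consumed = 1ξ₁ = 0.807 × 482.3 → ξ₁ = 389.2 mol/min.
Q balance: n_Q = 0 + 2ξ₁ − 2ξ₂ = 489 → ξ₂ = (2·389.2 − 489)/2 = 144.7 mol/min.
Outlet amounts (n = n₀ + Σ ν·ξ):
  P: 482.3 − 1(389.2) = 93.08
  Q: 0 + 2(389.2) − 2(144.7) = 489
  V: 0 + 3(144.7) = 434.1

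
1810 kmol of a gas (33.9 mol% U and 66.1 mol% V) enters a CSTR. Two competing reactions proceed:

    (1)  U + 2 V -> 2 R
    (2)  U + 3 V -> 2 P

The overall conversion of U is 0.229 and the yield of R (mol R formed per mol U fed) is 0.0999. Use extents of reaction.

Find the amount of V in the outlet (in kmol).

806 kmol

Yield of R: 2ξ₁ / 613.6 = 0.0999 → ξ₁ = 30.65 kmol.
Conversion of U: 1ξ₁ + 1ξ₂ = 0.229 × 613.6 = 140.5 → ξ₂ = 109.9 kmol.
Outlet amounts (n = n₀ + Σ ν·ξ):
  U: 613.6 − 1(30.65) − 1(109.9) = 473.1
  V: 1196 − 2(30.65) − 3(109.9) = 805.5
  R: 0 + 2(30.65) = 61.3
  P: 0 + 2(109.9) = 219.7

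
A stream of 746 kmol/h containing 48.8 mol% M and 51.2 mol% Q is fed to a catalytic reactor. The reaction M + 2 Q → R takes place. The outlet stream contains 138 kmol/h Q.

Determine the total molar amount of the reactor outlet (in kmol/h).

For Q: n = n₀ − 2ξ → 138 = 382 − 2ξ, giving ξ = 122 kmol/h.
Outlet amounts (n = n₀ + ν ξ):
  M: 364 − 1(122) = 242.1
  Q: 382 − 2(122) = 138
  R: 0 + 1(122) = 122
Total out = 242.1 + 138 + 122 = 502 kmol/h.

502 kmol/h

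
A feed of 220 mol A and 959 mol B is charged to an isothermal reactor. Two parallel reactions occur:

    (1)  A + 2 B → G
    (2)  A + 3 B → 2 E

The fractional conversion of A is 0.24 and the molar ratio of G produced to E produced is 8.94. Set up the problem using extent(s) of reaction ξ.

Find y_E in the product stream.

Conversion of A: A consumed = 0.24 × 220 = 52.8 mol = 1ξ₁ + 1ξ₂.
Selectivity: 1ξ₁ / (2ξ₂) = 8.94 → ξ₁ = 17.88 ξ₂.
Substitute: (1·17.88 + 1) ξ₂ = 52.8 → ξ₂ = 2.797 mol, ξ₁ = 50 mol.
Outlet amounts (n = n₀ + Σ ν·ξ):
  A: 220 − 1(50) − 1(2.797) = 167.2
  B: 959 − 2(50) − 3(2.797) = 850.6
  G: 0 + 1(50) = 50
  E: 0 + 2(2.797) = 5.593
Total out = 1073 mol; y_E = 5.593 / 1073 = 0.005211.

0.00521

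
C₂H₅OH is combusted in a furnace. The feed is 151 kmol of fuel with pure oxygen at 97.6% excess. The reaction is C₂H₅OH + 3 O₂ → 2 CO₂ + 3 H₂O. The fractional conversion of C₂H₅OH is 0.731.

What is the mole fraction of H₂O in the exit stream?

Stoichiometric O₂ = 3 × 151 = 453 kmol; O₂ fed = 453 × 1.976 = 895.1 kmol.
Fuel reacted = 0.731 × 151 → ξ = 110.4 kmol.
Outlet (n = n₀ + ν ξ):
  C₂H₅OH: 151 − 1(110.4) = 40.62
  O₂: 895.1 − 3(110.4) = 564
  CO₂: 0 + 2(110.4) = 220.8
  H₂O: 0 + 3(110.4) = 331.1
Total out = 1157 kmol; y_H₂O = 331.1 / 1157 = 0.2863.

0.286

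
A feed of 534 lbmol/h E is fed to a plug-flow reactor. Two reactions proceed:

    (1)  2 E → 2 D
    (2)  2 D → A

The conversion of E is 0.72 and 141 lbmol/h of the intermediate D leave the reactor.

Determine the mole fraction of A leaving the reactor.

Conversion of E: E consumed = 2ξ₁ = 0.72 × 534 → ξ₁ = 192.2 lbmol/h.
D balance: n_D = 0 + 2ξ₁ − 2ξ₂ = 141 → ξ₂ = (2·192.2 − 141)/2 = 121.7 lbmol/h.
Outlet amounts (n = n₀ + Σ ν·ξ):
  E: 534 − 2(192.2) = 149.5
  D: 0 + 2(192.2) − 2(121.7) = 141
  A: 0 + 1(121.7) = 121.7
Total out = 412.3 lbmol/h; y_A = 121.7 / 412.3 = 0.2953.

0.295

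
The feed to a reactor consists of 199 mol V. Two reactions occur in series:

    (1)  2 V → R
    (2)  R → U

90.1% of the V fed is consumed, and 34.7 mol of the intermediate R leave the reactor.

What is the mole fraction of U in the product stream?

0.503

Conversion of V: V consumed = 2ξ₁ = 0.901 × 199 → ξ₁ = 89.65 mol.
R balance: n_R = 0 + 1ξ₁ − 1ξ₂ = 34.7 → ξ₂ = (1·89.65 − 34.7)/1 = 54.95 mol.
Outlet amounts (n = n₀ + Σ ν·ξ):
  V: 199 − 2(89.65) = 19.7
  R: 0 + 1(89.65) − 1(54.95) = 34.7
  U: 0 + 1(54.95) = 54.95
Total out = 109.4 mol; y_U = 54.95 / 109.4 = 0.5025.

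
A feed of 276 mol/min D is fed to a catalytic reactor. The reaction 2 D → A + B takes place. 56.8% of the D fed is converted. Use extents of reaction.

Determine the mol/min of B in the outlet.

D reacted = 0.568 × 276 = 156.8 mol/min; ν_D = −2, so ξ = 156.8/2 = 78.38 mol/min.
Outlet amounts (n = n₀ + ν ξ):
  D: 276 − 2(78.38) = 119.2
  A: 0 + 1(78.38) = 78.38
  B: 0 + 1(78.38) = 78.38

78.4 mol/min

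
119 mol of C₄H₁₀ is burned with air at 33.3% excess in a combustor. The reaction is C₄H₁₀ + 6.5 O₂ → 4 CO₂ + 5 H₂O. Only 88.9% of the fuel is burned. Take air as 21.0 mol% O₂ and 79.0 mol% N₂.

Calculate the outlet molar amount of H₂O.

529 mol

Stoichiometric O₂ = 6.5 × 119 = 773.5 mol; O₂ fed = 773.5 × 1.333 = 1031 mol.
N₂ fed = 1031 × 79/21 = 3879 mol.
Fuel reacted = 0.889 × 119 → ξ = 105.8 mol.
Outlet (n = n₀ + ν ξ):
  C₄H₁₀: 119 − 1(105.8) = 13.21
  O₂: 1031 − 6.5(105.8) = 343.4
  N₂: 3879 (inert)
  CO₂: 0 + 4(105.8) = 423.2
  H₂O: 0 + 5(105.8) = 529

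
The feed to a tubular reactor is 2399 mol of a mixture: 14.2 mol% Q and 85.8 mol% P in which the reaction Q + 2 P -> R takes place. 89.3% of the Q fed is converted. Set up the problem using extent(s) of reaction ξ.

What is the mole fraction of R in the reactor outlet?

Q reacted = 0.893 × 340.7 = 304.2 mol; ν_Q = −1, so ξ = 304.2/1 = 304.2 mol.
Outlet amounts (n = n₀ + ν ξ):
  Q: 340.7 − 1(304.2) = 36.45
  P: 2058 − 2(304.2) = 1450
  R: 0 + 1(304.2) = 304.2
Total out = 1791 mol; y_R = 304.2 / 1791 = 0.1699.

0.17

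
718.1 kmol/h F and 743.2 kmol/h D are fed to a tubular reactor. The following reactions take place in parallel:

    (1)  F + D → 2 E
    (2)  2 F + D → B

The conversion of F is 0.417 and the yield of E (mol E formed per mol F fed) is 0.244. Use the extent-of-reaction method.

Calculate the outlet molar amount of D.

Yield of E: 2ξ₁ / 718.1 = 0.244 → ξ₁ = 87.61 kmol/h.
Conversion of F: 1ξ₁ + 2ξ₂ = 0.417 × 718.1 = 299.4 → ξ₂ = 105.9 kmol/h.
Outlet amounts (n = n₀ + Σ ν·ξ):
  F: 718.1 − 1(87.61) − 2(105.9) = 418.7
  D: 743.2 − 1(87.61) − 1(105.9) = 549.7
  E: 0 + 2(87.61) = 175.2
  B: 0 + 1(105.9) = 105.9

550 kmol/h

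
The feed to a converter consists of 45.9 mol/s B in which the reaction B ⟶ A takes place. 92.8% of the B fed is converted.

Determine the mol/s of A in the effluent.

42.6 mol/s

B reacted = 0.928 × 45.9 = 42.6 mol/s; ν_B = −1, so ξ = 42.6/1 = 42.6 mol/s.
Outlet amounts (n = n₀ + ν ξ):
  B: 45.9 − 1(42.6) = 3.305
  A: 0 + 1(42.6) = 42.6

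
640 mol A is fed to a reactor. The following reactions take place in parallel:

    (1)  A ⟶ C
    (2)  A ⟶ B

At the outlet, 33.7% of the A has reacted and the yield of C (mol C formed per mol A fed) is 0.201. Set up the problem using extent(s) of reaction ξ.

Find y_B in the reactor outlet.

Yield of C: 1ξ₁ / 640 = 0.201 → ξ₁ = 128.6 mol.
Conversion of A: 1ξ₁ + 1ξ₂ = 0.337 × 640 = 215.7 → ξ₂ = 87.04 mol.
Outlet amounts (n = n₀ + Σ ν·ξ):
  A: 640 − 1(128.6) − 1(87.04) = 424.3
  C: 0 + 1(128.6) = 128.6
  B: 0 + 1(87.04) = 87.04
Total out = 640 mol; y_B = 87.04 / 640 = 0.136.

0.136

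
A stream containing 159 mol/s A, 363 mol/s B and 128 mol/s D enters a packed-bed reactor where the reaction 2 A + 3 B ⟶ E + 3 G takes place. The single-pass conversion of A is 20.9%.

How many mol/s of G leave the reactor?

A reacted = 0.209 × 159 = 33.23 mol/s; ν_A = −2, so ξ = 33.23/2 = 16.62 mol/s.
Outlet amounts (n = n₀ + ν ξ):
  A: 159 − 2(16.62) = 125.8
  B: 363 − 3(16.62) = 313.2
  E: 0 + 1(16.62) = 16.62
  G: 0 + 3(16.62) = 49.85
  D: 128 (inert)

49.8 mol/s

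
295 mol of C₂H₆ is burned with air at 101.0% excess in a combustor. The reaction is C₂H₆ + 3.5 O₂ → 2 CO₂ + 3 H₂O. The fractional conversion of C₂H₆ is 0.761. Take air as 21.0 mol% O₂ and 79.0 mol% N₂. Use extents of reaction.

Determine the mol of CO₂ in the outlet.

449 mol

Stoichiometric O₂ = 3.5 × 295 = 1032 mol; O₂ fed = 1032 × 2.010 = 2075 mol.
N₂ fed = 2075 × 79/21 = 7807 mol.
Fuel reacted = 0.761 × 295 → ξ = 224.5 mol.
Outlet (n = n₀ + ν ξ):
  C₂H₆: 295 − 1(224.5) = 70.5
  O₂: 2075 − 3.5(224.5) = 1290
  N₂: 7807 (inert)
  CO₂: 0 + 2(224.5) = 449
  H₂O: 0 + 3(224.5) = 673.5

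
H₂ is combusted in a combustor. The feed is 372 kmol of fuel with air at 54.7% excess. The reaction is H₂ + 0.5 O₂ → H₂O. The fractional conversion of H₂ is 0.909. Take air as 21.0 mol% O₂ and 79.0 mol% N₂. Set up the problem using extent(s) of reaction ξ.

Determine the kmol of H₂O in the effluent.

338 kmol

Stoichiometric O₂ = 0.5 × 372 = 186 kmol; O₂ fed = 186 × 1.547 = 287.7 kmol.
N₂ fed = 287.7 × 79/21 = 1082 kmol.
Fuel reacted = 0.909 × 372 → ξ = 338.1 kmol.
Outlet (n = n₀ + ν ξ):
  H₂: 372 − 1(338.1) = 33.85
  O₂: 287.7 − 0.5(338.1) = 118.7
  N₂: 1082 (inert)
  H₂O: 0 + 1(338.1) = 338.1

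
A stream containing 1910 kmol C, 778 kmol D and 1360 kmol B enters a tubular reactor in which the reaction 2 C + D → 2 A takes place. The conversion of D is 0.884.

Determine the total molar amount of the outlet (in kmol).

3360 kmol

D reacted = 0.884 × 778 = 687.8 kmol; ν_D = −1, so ξ = 687.8/1 = 687.8 kmol.
Outlet amounts (n = n₀ + ν ξ):
  C: 1910 − 2(687.8) = 534.5
  D: 778 − 1(687.8) = 90.25
  A: 0 + 2(687.8) = 1376
  B: 1360 (inert)
Total out = 534.5 + 90.25 + 1376 + 1360 = 3360 kmol.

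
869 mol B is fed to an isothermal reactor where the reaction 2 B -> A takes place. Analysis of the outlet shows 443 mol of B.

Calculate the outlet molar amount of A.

For B: n = n₀ − 2ξ → 443 = 869 − 2ξ, giving ξ = 213 mol.
Outlet amounts (n = n₀ + ν ξ):
  B: 869 − 2(213) = 443
  A: 0 + 1(213) = 213

213 mol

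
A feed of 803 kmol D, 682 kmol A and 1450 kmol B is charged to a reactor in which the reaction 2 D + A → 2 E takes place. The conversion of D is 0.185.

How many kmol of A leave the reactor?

608 kmol

D reacted = 0.185 × 803 = 148.6 kmol; ν_D = −2, so ξ = 148.6/2 = 74.28 kmol.
Outlet amounts (n = n₀ + ν ξ):
  D: 803 − 2(74.28) = 654.4
  A: 682 − 1(74.28) = 607.7
  E: 0 + 2(74.28) = 148.6
  B: 1450 (inert)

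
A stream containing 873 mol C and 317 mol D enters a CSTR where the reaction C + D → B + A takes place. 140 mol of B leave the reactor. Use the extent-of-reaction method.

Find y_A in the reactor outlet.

For B: n = n₀ + 1ξ → 140 = 0 + 1ξ, giving ξ = 140 mol.
Outlet amounts (n = n₀ + ν ξ):
  C: 873 − 1(140) = 733
  D: 317 − 1(140) = 177
  B: 0 + 1(140) = 140
  A: 0 + 1(140) = 140
Total out = 1190 mol; y_A = 140 / 1190 = 0.1176.

0.118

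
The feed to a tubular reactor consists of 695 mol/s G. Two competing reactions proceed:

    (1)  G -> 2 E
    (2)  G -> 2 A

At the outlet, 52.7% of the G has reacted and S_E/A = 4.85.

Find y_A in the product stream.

0.118

Conversion of G: G consumed = 0.527 × 695 = 366.3 mol/s = 1ξ₁ + 1ξ₂.
Selectivity: 2ξ₁ / (2ξ₂) = 4.85 → ξ₁ = 4.85 ξ₂.
Substitute: (1·4.85 + 1) ξ₂ = 366.3 → ξ₂ = 62.61 mol/s, ξ₁ = 303.7 mol/s.
Outlet amounts (n = n₀ + Σ ν·ξ):
  G: 695 − 1(303.7) − 1(62.61) = 328.7
  E: 0 + 2(303.7) = 607.3
  A: 0 + 2(62.61) = 125.2
Total out = 1061 mol/s; y_A = 125.2 / 1061 = 0.118.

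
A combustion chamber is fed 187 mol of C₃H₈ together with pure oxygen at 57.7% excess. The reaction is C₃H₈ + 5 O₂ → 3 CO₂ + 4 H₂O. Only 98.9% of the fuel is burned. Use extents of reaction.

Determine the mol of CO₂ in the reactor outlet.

Stoichiometric O₂ = 5 × 187 = 935 mol; O₂ fed = 935 × 1.577 = 1474 mol.
Fuel reacted = 0.989 × 187 → ξ = 184.9 mol.
Outlet (n = n₀ + ν ξ):
  C₃H₈: 187 − 1(184.9) = 2.057
  O₂: 1474 − 5(184.9) = 549.8
  CO₂: 0 + 3(184.9) = 554.8
  H₂O: 0 + 4(184.9) = 739.8

555 mol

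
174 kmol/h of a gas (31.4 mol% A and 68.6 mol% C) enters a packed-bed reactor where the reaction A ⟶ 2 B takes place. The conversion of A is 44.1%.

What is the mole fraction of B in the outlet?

A reacted = 0.441 × 54.64 = 24.09 kmol/h; ν_A = −1, so ξ = 24.09/1 = 24.09 kmol/h.
Outlet amounts (n = n₀ + ν ξ):
  A: 54.64 − 1(24.09) = 30.54
  B: 0 + 2(24.09) = 48.19
  C: 119.4 (inert)
Total out = 198.1 kmol/h; y_B = 48.19 / 198.1 = 0.2433.

0.243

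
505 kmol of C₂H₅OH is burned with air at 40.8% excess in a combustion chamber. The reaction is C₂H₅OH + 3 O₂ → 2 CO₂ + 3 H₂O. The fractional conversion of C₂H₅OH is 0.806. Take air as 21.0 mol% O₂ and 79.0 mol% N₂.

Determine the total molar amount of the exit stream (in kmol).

Stoichiometric O₂ = 3 × 505 = 1515 kmol; O₂ fed = 1515 × 1.408 = 2133 kmol.
N₂ fed = 2133 × 79/21 = 8025 kmol.
Fuel reacted = 0.806 × 505 → ξ = 407 kmol.
Outlet (n = n₀ + ν ξ):
  C₂H₅OH: 505 − 1(407) = 97.97
  O₂: 2133 − 3(407) = 912
  N₂: 8025 (inert)
  CO₂: 0 + 2(407) = 814.1
  H₂O: 0 + 3(407) = 1221
Total out = 97.97 + 912 + 8025 + 814.1 + 1221 = 11070 kmol.

11100 kmol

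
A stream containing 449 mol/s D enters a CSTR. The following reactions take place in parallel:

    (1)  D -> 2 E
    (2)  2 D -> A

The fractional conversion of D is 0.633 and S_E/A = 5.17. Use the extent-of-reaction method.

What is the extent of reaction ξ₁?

ξ₁ = 160 mol/s

Conversion of D: D consumed = 0.633 × 449 = 284.2 mol/s = 1ξ₁ + 2ξ₂.
Selectivity: 2ξ₁ / (1ξ₂) = 5.17 → ξ₁ = 2.585 ξ₂.
Substitute: (1·2.585 + 2) ξ₂ = 284.2 → ξ₂ = 61.99 mol/s, ξ₁ = 160.2 mol/s.
Outlet amounts (n = n₀ + Σ ν·ξ):
  D: 449 − 1(160.2) − 2(61.99) = 164.8
  E: 0 + 2(160.2) = 320.5
  A: 0 + 1(61.99) = 61.99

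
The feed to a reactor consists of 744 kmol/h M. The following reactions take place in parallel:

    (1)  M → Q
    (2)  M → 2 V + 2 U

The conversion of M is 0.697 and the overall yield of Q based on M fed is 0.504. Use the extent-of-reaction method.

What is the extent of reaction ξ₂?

Yield of Q: 1ξ₁ / 744 = 0.504 → ξ₁ = 375 kmol/h.
Conversion of M: 1ξ₁ + 1ξ₂ = 0.697 × 744 = 518.6 → ξ₂ = 143.6 kmol/h.
Outlet amounts (n = n₀ + Σ ν·ξ):
  M: 744 − 1(375) − 1(143.6) = 225.4
  Q: 0 + 1(375) = 375
  V: 0 + 2(143.6) = 287.2
  U: 0 + 2(143.6) = 287.2

ξ₂ = 144 kmol/h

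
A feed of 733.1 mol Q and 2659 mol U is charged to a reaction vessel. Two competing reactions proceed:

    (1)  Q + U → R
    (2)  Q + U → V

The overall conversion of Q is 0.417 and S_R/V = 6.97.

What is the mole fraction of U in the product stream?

0.762

Conversion of Q: Q consumed = 0.417 × 733.1 = 305.7 mol = 1ξ₁ + 1ξ₂.
Selectivity: 1ξ₁ / (1ξ₂) = 6.97 → ξ₁ = 6.97 ξ₂.
Substitute: (1·6.97 + 1) ξ₂ = 305.7 → ξ₂ = 38.36 mol, ξ₁ = 267.3 mol.
Outlet amounts (n = n₀ + Σ ν·ξ):
  Q: 733.1 − 1(267.3) − 1(38.36) = 427.4
  U: 2659 − 1(267.3) − 1(38.36) = 2353
  R: 0 + 1(267.3) = 267.3
  V: 0 + 1(38.36) = 38.36
Total out = 3086 mol; y_U = 2353 / 3086 = 0.7625.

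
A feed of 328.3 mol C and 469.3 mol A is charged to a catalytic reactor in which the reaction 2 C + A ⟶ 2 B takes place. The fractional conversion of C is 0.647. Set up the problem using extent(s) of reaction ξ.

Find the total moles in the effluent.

691 mol

C reacted = 0.647 × 328.3 = 212.4 mol; ν_C = −2, so ξ = 212.4/2 = 106.2 mol.
Outlet amounts (n = n₀ + ν ξ):
  C: 328.3 − 2(106.2) = 115.9
  A: 469.3 − 1(106.2) = 363.1
  B: 0 + 2(106.2) = 212.4
Total out = 115.9 + 363.1 + 212.4 = 691.4 mol.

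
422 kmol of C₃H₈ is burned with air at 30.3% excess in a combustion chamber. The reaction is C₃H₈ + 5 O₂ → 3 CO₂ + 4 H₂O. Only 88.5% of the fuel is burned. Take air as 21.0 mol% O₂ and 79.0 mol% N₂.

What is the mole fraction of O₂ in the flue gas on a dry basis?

Stoichiometric O₂ = 5 × 422 = 2110 kmol; O₂ fed = 2110 × 1.303 = 2749 kmol.
N₂ fed = 2749 × 79/21 = 10340 kmol.
Fuel reacted = 0.885 × 422 → ξ = 373.5 kmol.
Outlet (n = n₀ + ν ξ):
  C₃H₈: 422 − 1(373.5) = 48.53
  O₂: 2749 − 5(373.5) = 882
  N₂: 10340 (inert)
  CO₂: 0 + 3(373.5) = 1120
  H₂O: 0 + 4(373.5) = 1494
Dry total = 12390 kmol; y_O₂ (dry) = 882 / 12390 = 0.07116.

0.0712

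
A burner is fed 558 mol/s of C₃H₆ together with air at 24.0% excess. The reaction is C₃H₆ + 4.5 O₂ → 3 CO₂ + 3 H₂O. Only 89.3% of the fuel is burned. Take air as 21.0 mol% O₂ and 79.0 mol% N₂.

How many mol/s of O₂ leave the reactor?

871 mol/s

Stoichiometric O₂ = 4.5 × 558 = 2511 mol/s; O₂ fed = 2511 × 1.240 = 3114 mol/s.
N₂ fed = 3114 × 79/21 = 11710 mol/s.
Fuel reacted = 0.893 × 558 → ξ = 498.3 mol/s.
Outlet (n = n₀ + ν ξ):
  C₃H₆: 558 − 1(498.3) = 59.71
  O₂: 3114 − 4.5(498.3) = 871.3
  N₂: 11710 (inert)
  CO₂: 0 + 3(498.3) = 1495
  H₂O: 0 + 3(498.3) = 1495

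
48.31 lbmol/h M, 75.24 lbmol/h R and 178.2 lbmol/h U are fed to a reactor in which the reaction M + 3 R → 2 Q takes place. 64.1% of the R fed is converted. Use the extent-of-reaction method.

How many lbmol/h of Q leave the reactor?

R reacted = 0.641 × 75.24 = 48.23 lbmol/h; ν_R = −3, so ξ = 48.23/3 = 16.08 lbmol/h.
Outlet amounts (n = n₀ + ν ξ):
  M: 48.31 − 1(16.08) = 32.23
  R: 75.24 − 3(16.08) = 27.01
  Q: 0 + 2(16.08) = 32.15
  U: 178.2 (inert)

32.2 lbmol/h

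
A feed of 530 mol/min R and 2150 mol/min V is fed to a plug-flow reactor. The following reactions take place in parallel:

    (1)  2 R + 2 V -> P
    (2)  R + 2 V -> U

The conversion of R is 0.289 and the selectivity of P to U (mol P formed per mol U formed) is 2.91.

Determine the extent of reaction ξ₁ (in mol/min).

Conversion of R: R consumed = 0.289 × 530 = 153.2 mol/min = 2ξ₁ + 1ξ₂.
Selectivity: 1ξ₁ / (1ξ₂) = 2.91 → ξ₁ = 2.91 ξ₂.
Substitute: (2·2.91 + 1) ξ₂ = 153.2 → ξ₂ = 22.46 mol/min, ξ₁ = 65.36 mol/min.
Outlet amounts (n = n₀ + Σ ν·ξ):
  R: 530 − 2(65.36) − 1(22.46) = 376.8
  V: 2150 − 2(65.36) − 2(22.46) = 1974
  P: 0 + 1(65.36) = 65.36
  U: 0 + 1(22.46) = 22.46

ξ₁ = 65.4 mol/min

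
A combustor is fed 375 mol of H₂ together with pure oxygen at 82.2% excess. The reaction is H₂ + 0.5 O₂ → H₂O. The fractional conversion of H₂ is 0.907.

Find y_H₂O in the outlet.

Stoichiometric O₂ = 0.5 × 375 = 187.5 mol; O₂ fed = 187.5 × 1.822 = 341.6 mol.
Fuel reacted = 0.907 × 375 → ξ = 340.1 mol.
Outlet (n = n₀ + ν ξ):
  H₂: 375 − 1(340.1) = 34.88
  O₂: 341.6 − 0.5(340.1) = 171.6
  H₂O: 0 + 1(340.1) = 340.1
Total out = 546.6 mol; y_H₂O = 340.1 / 546.6 = 0.6223.

0.622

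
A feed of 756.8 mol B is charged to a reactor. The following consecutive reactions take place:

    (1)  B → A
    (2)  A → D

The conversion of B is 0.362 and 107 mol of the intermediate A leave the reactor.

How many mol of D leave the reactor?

167 mol

Conversion of B: B consumed = 1ξ₁ = 0.362 × 756.8 → ξ₁ = 274 mol.
A balance: n_A = 0 + 1ξ₁ − 1ξ₂ = 107 → ξ₂ = (1·274 − 107)/1 = 167 mol.
Outlet amounts (n = n₀ + Σ ν·ξ):
  B: 756.8 − 1(274) = 482.8
  A: 0 + 1(274) − 1(167) = 107
  D: 0 + 1(167) = 167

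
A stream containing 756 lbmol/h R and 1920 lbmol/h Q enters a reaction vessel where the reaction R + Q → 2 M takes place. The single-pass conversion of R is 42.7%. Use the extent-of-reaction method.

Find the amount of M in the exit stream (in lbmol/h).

R reacted = 0.427 × 756 = 322.8 lbmol/h; ν_R = −1, so ξ = 322.8/1 = 322.8 lbmol/h.
Outlet amounts (n = n₀ + ν ξ):
  R: 756 − 1(322.8) = 433.2
  Q: 1920 − 1(322.8) = 1597
  M: 0 + 2(322.8) = 645.6

646 lbmol/h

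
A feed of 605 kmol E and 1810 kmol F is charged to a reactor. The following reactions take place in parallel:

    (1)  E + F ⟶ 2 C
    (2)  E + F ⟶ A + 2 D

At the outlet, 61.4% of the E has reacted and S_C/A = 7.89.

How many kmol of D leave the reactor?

Conversion of E: E consumed = 0.614 × 605 = 371.5 kmol = 1ξ₁ + 1ξ₂.
Selectivity: 2ξ₁ / (1ξ₂) = 7.89 → ξ₁ = 3.945 ξ₂.
Substitute: (1·3.945 + 1) ξ₂ = 371.5 → ξ₂ = 75.12 kmol, ξ₁ = 296.3 kmol.
Outlet amounts (n = n₀ + Σ ν·ξ):
  E: 605 − 1(296.3) − 1(75.12) = 233.5
  F: 1810 − 1(296.3) − 1(75.12) = 1439
  C: 0 + 2(296.3) = 592.7
  A: 0 + 1(75.12) = 75.12
  D: 0 + 2(75.12) = 150.2

150 kmol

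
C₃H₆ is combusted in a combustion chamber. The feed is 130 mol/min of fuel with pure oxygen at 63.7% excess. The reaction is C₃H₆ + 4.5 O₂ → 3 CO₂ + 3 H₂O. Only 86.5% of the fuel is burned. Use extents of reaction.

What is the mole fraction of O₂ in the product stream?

Stoichiometric O₂ = 4.5 × 130 = 585 mol/min; O₂ fed = 585 × 1.637 = 957.6 mol/min.
Fuel reacted = 0.865 × 130 → ξ = 112.5 mol/min.
Outlet (n = n₀ + ν ξ):
  C₃H₆: 130 − 1(112.5) = 17.55
  O₂: 957.6 − 4.5(112.5) = 451.6
  CO₂: 0 + 3(112.5) = 337.4
  H₂O: 0 + 3(112.5) = 337.4
Total out = 1144 mol/min; y_O₂ = 451.6 / 1144 = 0.3948.

0.395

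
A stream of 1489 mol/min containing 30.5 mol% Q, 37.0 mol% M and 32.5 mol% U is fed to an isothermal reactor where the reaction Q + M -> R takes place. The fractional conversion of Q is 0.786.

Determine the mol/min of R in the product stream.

Q reacted = 0.786 × 454.1 = 357 mol/min; ν_Q = −1, so ξ = 357/1 = 357 mol/min.
Outlet amounts (n = n₀ + ν ξ):
  Q: 454.1 − 1(357) = 97.19
  M: 550.9 − 1(357) = 194
  R: 0 + 1(357) = 357
  U: 483.9 (inert)

357 mol/min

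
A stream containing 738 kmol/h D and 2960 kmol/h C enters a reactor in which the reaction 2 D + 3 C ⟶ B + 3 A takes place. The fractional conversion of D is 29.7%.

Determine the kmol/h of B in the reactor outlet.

D reacted = 0.297 × 738 = 219.2 kmol/h; ν_D = −2, so ξ = 219.2/2 = 109.6 kmol/h.
Outlet amounts (n = n₀ + ν ξ):
  D: 738 − 2(109.6) = 518.8
  C: 2960 − 3(109.6) = 2631
  B: 0 + 1(109.6) = 109.6
  A: 0 + 3(109.6) = 328.8

110 kmol/h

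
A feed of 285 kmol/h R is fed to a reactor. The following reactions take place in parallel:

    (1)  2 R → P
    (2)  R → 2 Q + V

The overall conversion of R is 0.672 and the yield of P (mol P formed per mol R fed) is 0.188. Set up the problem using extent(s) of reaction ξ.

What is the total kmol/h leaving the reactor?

400 kmol/h

Yield of P: 1ξ₁ / 285 = 0.188 → ξ₁ = 53.58 kmol/h.
Conversion of R: 2ξ₁ + 1ξ₂ = 0.672 × 285 = 191.5 → ξ₂ = 84.36 kmol/h.
Outlet amounts (n = n₀ + Σ ν·ξ):
  R: 285 − 2(53.58) − 1(84.36) = 93.48
  P: 0 + 1(53.58) = 53.58
  Q: 0 + 2(84.36) = 168.7
  V: 0 + 1(84.36) = 84.36
Total out = 93.48 + 53.58 + 168.7 + 84.36 = 400.1 kmol/h.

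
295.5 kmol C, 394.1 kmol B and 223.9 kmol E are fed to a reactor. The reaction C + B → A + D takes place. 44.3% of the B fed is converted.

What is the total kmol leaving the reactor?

914 kmol

B reacted = 0.443 × 394.1 = 174.6 kmol; ν_B = −1, so ξ = 174.6/1 = 174.6 kmol.
Outlet amounts (n = n₀ + ν ξ):
  C: 295.5 − 1(174.6) = 120.9
  B: 394.1 − 1(174.6) = 219.5
  A: 0 + 1(174.6) = 174.6
  D: 0 + 1(174.6) = 174.6
  E: 223.9 (inert)
Total out = 120.9 + 219.5 + 174.6 + 174.6 + 223.9 = 913.5 kmol.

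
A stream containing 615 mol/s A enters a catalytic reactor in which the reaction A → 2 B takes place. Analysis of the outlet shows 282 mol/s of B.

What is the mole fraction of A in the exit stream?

0.627

For B: n = n₀ + 2ξ → 282 = 0 + 2ξ, giving ξ = 141 mol/s.
Outlet amounts (n = n₀ + ν ξ):
  A: 615 − 1(141) = 474
  B: 0 + 2(141) = 282
Total out = 756 mol/s; y_A = 474 / 756 = 0.627.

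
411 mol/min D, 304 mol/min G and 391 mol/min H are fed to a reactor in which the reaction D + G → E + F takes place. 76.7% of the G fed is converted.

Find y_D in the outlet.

0.161

G reacted = 0.767 × 304 = 233.2 mol/min; ν_G = −1, so ξ = 233.2/1 = 233.2 mol/min.
Outlet amounts (n = n₀ + ν ξ):
  D: 411 − 1(233.2) = 177.8
  G: 304 − 1(233.2) = 70.83
  E: 0 + 1(233.2) = 233.2
  F: 0 + 1(233.2) = 233.2
  H: 391 (inert)
Total out = 1106 mol/min; y_D = 177.8 / 1106 = 0.1608.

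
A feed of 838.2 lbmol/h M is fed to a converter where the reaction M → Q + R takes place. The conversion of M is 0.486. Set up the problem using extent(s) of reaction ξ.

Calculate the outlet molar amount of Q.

M reacted = 0.486 × 838.2 = 407.4 lbmol/h; ν_M = −1, so ξ = 407.4/1 = 407.4 lbmol/h.
Outlet amounts (n = n₀ + ν ξ):
  M: 838.2 − 1(407.4) = 430.8
  Q: 0 + 1(407.4) = 407.4
  R: 0 + 1(407.4) = 407.4

407 lbmol/h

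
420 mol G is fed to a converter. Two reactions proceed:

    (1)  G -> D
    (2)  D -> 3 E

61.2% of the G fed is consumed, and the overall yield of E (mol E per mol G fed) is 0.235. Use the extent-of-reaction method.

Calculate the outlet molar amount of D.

224 mol

Conversion of G: G consumed = 1ξ₁ = 0.612 × 420 → ξ₁ = 257 mol.
Yield of E: 3ξ₂ / 420 = 0.235 → ξ₂ = 32.9 mol.
Outlet amounts (n = n₀ + Σ ν·ξ):
  G: 420 − 1(257) = 163
  D: 0 + 1(257) − 1(32.9) = 224.1
  E: 0 + 3(32.9) = 98.7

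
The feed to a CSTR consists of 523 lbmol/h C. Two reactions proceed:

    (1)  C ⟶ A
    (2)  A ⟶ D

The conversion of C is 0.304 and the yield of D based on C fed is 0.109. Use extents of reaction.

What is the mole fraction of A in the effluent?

Conversion of C: C consumed = 1ξ₁ = 0.304 × 523 → ξ₁ = 159 lbmol/h.
Yield of D: 1ξ₂ / 523 = 0.109 → ξ₂ = 57.01 lbmol/h.
Outlet amounts (n = n₀ + Σ ν·ξ):
  C: 523 − 1(159) = 364
  A: 0 + 1(159) − 1(57.01) = 102
  D: 0 + 1(57.01) = 57.01
Total out = 523 lbmol/h; y_A = 102 / 523 = 0.195.

0.195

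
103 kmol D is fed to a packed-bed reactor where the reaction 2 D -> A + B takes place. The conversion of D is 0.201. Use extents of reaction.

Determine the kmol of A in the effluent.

10.4 kmol

D reacted = 0.201 × 103 = 20.7 kmol; ν_D = −2, so ξ = 20.7/2 = 10.35 kmol.
Outlet amounts (n = n₀ + ν ξ):
  D: 103 − 2(10.35) = 82.3
  A: 0 + 1(10.35) = 10.35
  B: 0 + 1(10.35) = 10.35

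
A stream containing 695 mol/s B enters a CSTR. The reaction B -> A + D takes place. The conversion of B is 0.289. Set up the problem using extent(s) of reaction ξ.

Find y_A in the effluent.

B reacted = 0.289 × 695 = 200.9 mol/s; ν_B = −1, so ξ = 200.9/1 = 200.9 mol/s.
Outlet amounts (n = n₀ + ν ξ):
  B: 695 − 1(200.9) = 494.1
  A: 0 + 1(200.9) = 200.9
  D: 0 + 1(200.9) = 200.9
Total out = 895.9 mol/s; y_A = 200.9 / 895.9 = 0.2242.

0.224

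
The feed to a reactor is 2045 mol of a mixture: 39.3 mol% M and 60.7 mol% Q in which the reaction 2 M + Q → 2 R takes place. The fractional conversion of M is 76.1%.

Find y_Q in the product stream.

M reacted = 0.761 × 803.7 = 611.6 mol; ν_M = −2, so ξ = 611.6/2 = 305.8 mol.
Outlet amounts (n = n₀ + ν ξ):
  M: 803.7 − 2(305.8) = 192.1
  Q: 1241 − 1(305.8) = 935.5
  R: 0 + 2(305.8) = 611.6
Total out = 1739 mol; y_Q = 935.5 / 1739 = 0.5379.

0.538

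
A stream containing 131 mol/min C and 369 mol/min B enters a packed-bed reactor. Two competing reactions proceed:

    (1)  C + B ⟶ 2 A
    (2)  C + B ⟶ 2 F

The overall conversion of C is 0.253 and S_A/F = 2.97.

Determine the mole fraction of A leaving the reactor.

0.0992

Conversion of C: C consumed = 0.253 × 131 = 33.14 mol/min = 1ξ₁ + 1ξ₂.
Selectivity: 2ξ₁ / (2ξ₂) = 2.97 → ξ₁ = 2.97 ξ₂.
Substitute: (1·2.97 + 1) ξ₂ = 33.14 → ξ₂ = 8.348 mol/min, ξ₁ = 24.79 mol/min.
Outlet amounts (n = n₀ + Σ ν·ξ):
  C: 131 − 1(24.79) − 1(8.348) = 97.86
  B: 369 − 1(24.79) − 1(8.348) = 335.9
  A: 0 + 2(24.79) = 49.59
  F: 0 + 2(8.348) = 16.7
Total out = 500 mol/min; y_A = 49.59 / 500 = 0.09918.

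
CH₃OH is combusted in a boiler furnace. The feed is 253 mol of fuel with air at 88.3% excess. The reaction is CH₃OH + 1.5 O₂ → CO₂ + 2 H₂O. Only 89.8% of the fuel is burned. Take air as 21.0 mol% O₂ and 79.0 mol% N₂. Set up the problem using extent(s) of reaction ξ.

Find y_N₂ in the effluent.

0.713

Stoichiometric O₂ = 1.5 × 253 = 379.5 mol; O₂ fed = 379.5 × 1.883 = 714.6 mol.
N₂ fed = 714.6 × 79/21 = 2688 mol.
Fuel reacted = 0.898 × 253 → ξ = 227.2 mol.
Outlet (n = n₀ + ν ξ):
  CH₃OH: 253 − 1(227.2) = 25.81
  O₂: 714.6 − 1.5(227.2) = 373.8
  N₂: 2688 (inert)
  CO₂: 0 + 1(227.2) = 227.2
  H₂O: 0 + 2(227.2) = 454.4
Total out = 3769 mol; y_N₂ = 2688 / 3769 = 0.7132.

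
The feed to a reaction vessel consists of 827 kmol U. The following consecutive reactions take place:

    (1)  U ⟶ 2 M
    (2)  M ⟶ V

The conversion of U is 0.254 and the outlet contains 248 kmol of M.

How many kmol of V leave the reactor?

172 kmol

Conversion of U: U consumed = 1ξ₁ = 0.254 × 827 → ξ₁ = 210.1 kmol.
M balance: n_M = 0 + 2ξ₁ − 1ξ₂ = 248 → ξ₂ = (2·210.1 − 248)/1 = 172.1 kmol.
Outlet amounts (n = n₀ + Σ ν·ξ):
  U: 827 − 1(210.1) = 616.9
  M: 0 + 2(210.1) − 1(172.1) = 248
  V: 0 + 1(172.1) = 172.1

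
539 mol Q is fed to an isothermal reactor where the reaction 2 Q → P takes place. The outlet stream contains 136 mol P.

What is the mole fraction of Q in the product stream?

0.663

For P: n = n₀ + 1ξ → 136 = 0 + 1ξ, giving ξ = 136 mol.
Outlet amounts (n = n₀ + ν ξ):
  Q: 539 − 2(136) = 267
  P: 0 + 1(136) = 136
Total out = 403 mol; y_Q = 267 / 403 = 0.6625.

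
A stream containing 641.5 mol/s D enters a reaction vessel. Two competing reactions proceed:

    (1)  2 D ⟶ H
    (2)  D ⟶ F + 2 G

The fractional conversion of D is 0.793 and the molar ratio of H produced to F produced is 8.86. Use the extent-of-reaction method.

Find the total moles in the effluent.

455 mol/s

Conversion of D: D consumed = 0.793 × 641.5 = 508.7 mol/s = 2ξ₁ + 1ξ₂.
Selectivity: 1ξ₁ / (1ξ₂) = 8.86 → ξ₁ = 8.86 ξ₂.
Substitute: (2·8.86 + 1) ξ₂ = 508.7 → ξ₂ = 27.17 mol/s, ξ₁ = 240.8 mol/s.
Outlet amounts (n = n₀ + Σ ν·ξ):
  D: 641.5 − 2(240.8) − 1(27.17) = 132.8
  H: 0 + 1(240.8) = 240.8
  F: 0 + 1(27.17) = 27.17
  G: 0 + 2(27.17) = 54.35
Total out = 132.8 + 240.8 + 27.17 + 54.35 = 455.1 mol/s.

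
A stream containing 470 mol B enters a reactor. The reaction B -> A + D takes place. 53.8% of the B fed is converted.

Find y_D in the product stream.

B reacted = 0.538 × 470 = 252.9 mol; ν_B = −1, so ξ = 252.9/1 = 252.9 mol.
Outlet amounts (n = n₀ + ν ξ):
  B: 470 − 1(252.9) = 217.1
  A: 0 + 1(252.9) = 252.9
  D: 0 + 1(252.9) = 252.9
Total out = 722.9 mol; y_D = 252.9 / 722.9 = 0.3498.

0.35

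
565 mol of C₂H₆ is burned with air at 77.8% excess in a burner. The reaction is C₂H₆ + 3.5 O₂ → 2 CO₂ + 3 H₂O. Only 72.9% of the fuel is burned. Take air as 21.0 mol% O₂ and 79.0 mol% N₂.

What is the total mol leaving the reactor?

Stoichiometric O₂ = 3.5 × 565 = 1978 mol; O₂ fed = 1978 × 1.778 = 3516 mol.
N₂ fed = 3516 × 79/21 = 13230 mol.
Fuel reacted = 0.729 × 565 → ξ = 411.9 mol.
Outlet (n = n₀ + ν ξ):
  C₂H₆: 565 − 1(411.9) = 153.1
  O₂: 3516 − 3.5(411.9) = 2074
  N₂: 13230 (inert)
  CO₂: 0 + 2(411.9) = 823.8
  H₂O: 0 + 3(411.9) = 1236
Total out = 153.1 + 2074 + 13230 + 823.8 + 1236 = 17510 mol.

17500 mol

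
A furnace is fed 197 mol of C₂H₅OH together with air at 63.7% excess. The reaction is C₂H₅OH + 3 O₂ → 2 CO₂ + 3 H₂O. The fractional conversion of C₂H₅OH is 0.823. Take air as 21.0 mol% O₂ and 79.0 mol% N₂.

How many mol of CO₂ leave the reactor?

Stoichiometric O₂ = 3 × 197 = 591 mol; O₂ fed = 591 × 1.637 = 967.5 mol.
N₂ fed = 967.5 × 79/21 = 3640 mol.
Fuel reacted = 0.823 × 197 → ξ = 162.1 mol.
Outlet (n = n₀ + ν ξ):
  C₂H₅OH: 197 − 1(162.1) = 34.87
  O₂: 967.5 − 3(162.1) = 481.1
  N₂: 3640 (inert)
  CO₂: 0 + 2(162.1) = 324.3
  H₂O: 0 + 3(162.1) = 486.4

324 mol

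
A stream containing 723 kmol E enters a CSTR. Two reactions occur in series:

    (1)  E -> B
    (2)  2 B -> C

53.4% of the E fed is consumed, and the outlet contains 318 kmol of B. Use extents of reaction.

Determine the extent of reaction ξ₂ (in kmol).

ξ₂ = 34 kmol

Conversion of E: E consumed = 1ξ₁ = 0.534 × 723 → ξ₁ = 386.1 kmol.
B balance: n_B = 0 + 1ξ₁ − 2ξ₂ = 318 → ξ₂ = (1·386.1 − 318)/2 = 34.04 kmol.
Outlet amounts (n = n₀ + Σ ν·ξ):
  E: 723 − 1(386.1) = 336.9
  B: 0 + 1(386.1) − 2(34.04) = 318
  C: 0 + 1(34.04) = 34.04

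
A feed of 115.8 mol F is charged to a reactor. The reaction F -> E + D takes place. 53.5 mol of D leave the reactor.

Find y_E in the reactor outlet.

0.316

For D: n = n₀ + 1ξ → 53.5 = 0 + 1ξ, giving ξ = 53.5 mol.
Outlet amounts (n = n₀ + ν ξ):
  F: 115.8 − 1(53.5) = 62.3
  E: 0 + 1(53.5) = 53.5
  D: 0 + 1(53.5) = 53.5
Total out = 169.3 mol; y_E = 53.5 / 169.3 = 0.316.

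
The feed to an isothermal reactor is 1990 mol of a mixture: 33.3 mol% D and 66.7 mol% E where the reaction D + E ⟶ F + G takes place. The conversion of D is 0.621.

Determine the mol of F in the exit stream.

412 mol

D reacted = 0.621 × 662.7 = 411.5 mol; ν_D = −1, so ξ = 411.5/1 = 411.5 mol.
Outlet amounts (n = n₀ + ν ξ):
  D: 662.7 − 1(411.5) = 251.2
  E: 1327 − 1(411.5) = 915.8
  F: 0 + 1(411.5) = 411.5
  G: 0 + 1(411.5) = 411.5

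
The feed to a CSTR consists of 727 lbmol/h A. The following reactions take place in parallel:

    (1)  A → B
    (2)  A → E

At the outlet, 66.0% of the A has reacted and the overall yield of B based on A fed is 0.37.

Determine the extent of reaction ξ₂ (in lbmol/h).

ξ₂ = 211 lbmol/h

Yield of B: 1ξ₁ / 727 = 0.37 → ξ₁ = 269 lbmol/h.
Conversion of A: 1ξ₁ + 1ξ₂ = 0.66 × 727 = 479.8 → ξ₂ = 210.8 lbmol/h.
Outlet amounts (n = n₀ + Σ ν·ξ):
  A: 727 − 1(269) − 1(210.8) = 247.2
  B: 0 + 1(269) = 269
  E: 0 + 1(210.8) = 210.8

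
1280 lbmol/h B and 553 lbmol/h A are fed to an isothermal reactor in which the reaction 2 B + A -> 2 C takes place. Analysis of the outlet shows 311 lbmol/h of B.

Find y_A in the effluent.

For B: n = n₀ − 2ξ → 311 = 1280 − 2ξ, giving ξ = 484.5 lbmol/h.
Outlet amounts (n = n₀ + ν ξ):
  B: 1280 − 2(484.5) = 311
  A: 553 − 1(484.5) = 68.5
  C: 0 + 2(484.5) = 969
Total out = 1348 lbmol/h; y_A = 68.5 / 1348 = 0.0508.

0.0508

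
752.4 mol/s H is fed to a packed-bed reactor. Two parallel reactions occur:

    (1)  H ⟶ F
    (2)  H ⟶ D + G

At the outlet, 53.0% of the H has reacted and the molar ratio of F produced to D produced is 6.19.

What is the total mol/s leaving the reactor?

Conversion of H: H consumed = 0.53 × 752.4 = 398.8 mol/s = 1ξ₁ + 1ξ₂.
Selectivity: 1ξ₁ / (1ξ₂) = 6.19 → ξ₁ = 6.19 ξ₂.
Substitute: (1·6.19 + 1) ξ₂ = 398.8 → ξ₂ = 55.46 mol/s, ξ₁ = 343.3 mol/s.
Outlet amounts (n = n₀ + Σ ν·ξ):
  H: 752.4 − 1(343.3) − 1(55.46) = 353.6
  F: 0 + 1(343.3) = 343.3
  D: 0 + 1(55.46) = 55.46
  G: 0 + 1(55.46) = 55.46
Total out = 353.6 + 343.3 + 55.46 + 55.46 = 807.9 mol/s.

808 mol/s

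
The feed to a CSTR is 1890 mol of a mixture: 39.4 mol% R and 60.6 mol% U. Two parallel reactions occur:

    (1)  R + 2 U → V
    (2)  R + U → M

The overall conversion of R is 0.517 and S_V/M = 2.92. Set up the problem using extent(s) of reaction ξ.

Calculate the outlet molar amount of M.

98.2 mol

Conversion of R: R consumed = 0.517 × 744.7 = 385 mol = 1ξ₁ + 1ξ₂.
Selectivity: 1ξ₁ / (1ξ₂) = 2.92 → ξ₁ = 2.92 ξ₂.
Substitute: (1·2.92 + 1) ξ₂ = 385 → ξ₂ = 98.21 mol, ξ₁ = 286.8 mol.
Outlet amounts (n = n₀ + Σ ν·ξ):
  R: 744.7 − 1(286.8) − 1(98.21) = 359.7
  U: 1145 − 2(286.8) − 1(98.21) = 473.6
  V: 0 + 1(286.8) = 286.8
  M: 0 + 1(98.21) = 98.21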